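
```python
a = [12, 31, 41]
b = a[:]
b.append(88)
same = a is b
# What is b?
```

After line 1: a = [12, 31, 41]
After line 2 (b = a[:] is a shallow copy, new object): a = [12, 31, 41], b = [12, 31, 41]
After line 3 (append only mutates b): a = [12, 31, 41], b = [12, 31, 41, 88]
After line 4 (same = a is b; different objects -> False): same = False

[12, 31, 41, 88]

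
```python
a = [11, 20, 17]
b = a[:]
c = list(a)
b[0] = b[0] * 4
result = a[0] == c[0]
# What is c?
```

After line 1: a = [11, 20, 17]
After line 2 (b = a[:], copy): a = [11, 20, 17], b = [11, 20, 17]
After line 3 (c = list(a) is a copy, new object): c = [11, 20, 17]
After line 4 (b[0] = 11 * 4 = 44; only b mutates (copy)): a = [11, 20, 17], b = [44, 20, 17], c = [11, 20, 17]
After line 5 (a[0] = 11, c[0] = 11; result = True)

[11, 20, 17]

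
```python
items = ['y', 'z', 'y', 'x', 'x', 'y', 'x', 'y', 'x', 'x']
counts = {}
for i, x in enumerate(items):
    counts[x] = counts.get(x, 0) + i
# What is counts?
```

Initial: counts = {}, items = ['y', 'z', 'y', 'x', 'x', 'y', 'x', 'y', 'x', 'x']
i=0, x='y': counts = {'y': 0}
i=1, x='z': counts = {'y': 0, 'z': 1}
i=2, x='y': counts = {'y': 2, 'z': 1}
i=3, x='x': counts = {'y': 2, 'z': 1, 'x': 3}
i=4, x='x': counts = {'y': 2, 'z': 1, 'x': 7}
i=5, x='y': counts = {'y': 7, 'z': 1, 'x': 7}
i=6, x='x': counts = {'y': 7, 'z': 1, 'x': 13}
i=7, x='y': counts = {'y': 14, 'z': 1, 'x': 13}
i=8, x='x': counts = {'y': 14, 'z': 1, 'x': 21}
i=9, x='x': counts = {'y': 14, 'z': 1, 'x': 30}

{'y': 14, 'z': 1, 'x': 30}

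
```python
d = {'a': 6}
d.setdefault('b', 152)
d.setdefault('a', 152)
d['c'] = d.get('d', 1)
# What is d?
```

After line 1: d = {'a': 6}
After line 2 (setdefault adds 'b'=152): d = {'a': 6, 'b': 152}
After line 3 (setdefault 'a' no-op, already exists): d = {'a': 6, 'b': 152}
After line 4 (get('d', 1) returns default since 'd' not in d): d = {'a': 6, 'b': 152, 'c': 1}

{'a': 6, 'b': 152, 'c': 1}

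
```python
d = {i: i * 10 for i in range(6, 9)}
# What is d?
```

{6: 60, 7: 70, 8: 80}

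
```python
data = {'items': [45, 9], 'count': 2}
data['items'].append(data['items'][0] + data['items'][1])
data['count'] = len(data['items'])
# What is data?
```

After line 1: data = {'items': [45, 9], 'count': 2}
After line 2 (append 45 + 9 = 54): data = {'items': [45, 9, 54], 'count': 2}
After line 3 (count = len(items) = 3): data = {'items': [45, 9, 54], 'count': 3}

{'items': [45, 9, 54], 'count': 3}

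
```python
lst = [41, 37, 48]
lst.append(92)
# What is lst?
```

[41, 37, 48, 92]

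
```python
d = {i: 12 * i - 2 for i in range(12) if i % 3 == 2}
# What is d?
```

{2: 22, 5: 58, 8: 94, 11: 130}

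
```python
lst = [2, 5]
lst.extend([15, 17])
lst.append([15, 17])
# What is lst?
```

After line 1: lst = [2, 5]
After line 2 (extend unpacks [15, 17]): lst = [2, 5, 15, 17]
After line 3 (append adds [15, 17] as single element): lst = [2, 5, 15, 17, [15, 17]]

[2, 5, 15, 17, [15, 17]]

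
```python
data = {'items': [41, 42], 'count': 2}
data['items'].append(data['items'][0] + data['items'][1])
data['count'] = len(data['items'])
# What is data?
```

After line 1: data = {'items': [41, 42], 'count': 2}
After line 2 (append 41 + 42 = 83): data = {'items': [41, 42, 83], 'count': 2}
After line 3 (count = len(items) = 3): data = {'items': [41, 42, 83], 'count': 3}

{'items': [41, 42, 83], 'count': 3}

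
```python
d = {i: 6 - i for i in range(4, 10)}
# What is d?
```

{4: 2, 5: 1, 6: 0, 7: -1, 8: -2, 9: -3}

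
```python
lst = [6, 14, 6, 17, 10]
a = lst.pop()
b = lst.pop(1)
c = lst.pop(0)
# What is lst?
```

After line 1: lst = [6, 14, 6, 17, 10]
After line 2 (pop() -> a = 10): lst = [6, 14, 6, 17]
After line 3 (pop(1) -> b = 14): lst = [6, 6, 17]
After line 4 (pop(0) -> c = 6): lst = [6, 17]

[6, 17]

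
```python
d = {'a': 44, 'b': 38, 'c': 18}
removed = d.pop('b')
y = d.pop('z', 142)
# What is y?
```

After line 1: d = {'a': 44, 'b': 38, 'c': 18}
After line 2 (pop 'b' returns 38): d = {'a': 44, 'c': 18}, removed = 38
After line 3 (pop 'z' missing, returns default 142): d = {'a': 44, 'c': 18}, y = 142

142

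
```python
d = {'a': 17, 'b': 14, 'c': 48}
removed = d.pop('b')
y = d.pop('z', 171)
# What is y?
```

After line 1: d = {'a': 17, 'b': 14, 'c': 48}
After line 2 (pop 'b' returns 14): d = {'a': 17, 'c': 48}, removed = 14
After line 3 (pop 'z' missing, returns default 171): d = {'a': 17, 'c': 48}, y = 171

171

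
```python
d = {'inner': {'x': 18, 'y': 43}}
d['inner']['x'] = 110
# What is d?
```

After line 1: d = {'inner': {'x': 18, 'y': 43}}
After line 2 (inner x overwritten): d = {'inner': {'x': 110, 'y': 43}}

{'inner': {'x': 110, 'y': 43}}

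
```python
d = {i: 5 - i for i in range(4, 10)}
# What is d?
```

{4: 1, 5: 0, 6: -1, 7: -2, 8: -3, 9: -4}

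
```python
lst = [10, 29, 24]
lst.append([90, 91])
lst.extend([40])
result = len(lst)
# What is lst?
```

After line 1: lst = [10, 29, 24]
After line 2 (append adds [90, 91] as single element): lst = [10, 29, 24, [90, 91]]
After line 3 (extend unpacks [40], adds 40): lst = [10, 29, 24, [90, 91], 40]
After line 4: result = len(lst) = 5

[10, 29, 24, [90, 91], 40]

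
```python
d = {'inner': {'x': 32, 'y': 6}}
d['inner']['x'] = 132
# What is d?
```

After line 1: d = {'inner': {'x': 32, 'y': 6}}
After line 2 (inner x overwritten): d = {'inner': {'x': 132, 'y': 6}}

{'inner': {'x': 132, 'y': 6}}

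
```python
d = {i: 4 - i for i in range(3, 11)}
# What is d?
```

{3: 1, 4: 0, 5: -1, 6: -2, 7: -3, 8: -4, 9: -5, 10: -6}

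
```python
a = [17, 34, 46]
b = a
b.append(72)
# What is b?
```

After line 1: a = [17, 34, 46]
After line 2 (b = a is an alias, same object): a = [17, 34, 46], b = [17, 34, 46]
After line 3 (b.append mutates the shared list): a = [17, 34, 46, 72], b = [17, 34, 46, 72]

[17, 34, 46, 72]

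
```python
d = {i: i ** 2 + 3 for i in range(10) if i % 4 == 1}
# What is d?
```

{1: 4, 5: 28, 9: 84}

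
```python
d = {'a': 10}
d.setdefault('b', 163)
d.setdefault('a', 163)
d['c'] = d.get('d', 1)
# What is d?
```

After line 1: d = {'a': 10}
After line 2 (setdefault adds 'b'=163): d = {'a': 10, 'b': 163}
After line 3 (setdefault 'a' no-op, already exists): d = {'a': 10, 'b': 163}
After line 4 (get('d', 1) returns default since 'd' not in d): d = {'a': 10, 'b': 163, 'c': 1}

{'a': 10, 'b': 163, 'c': 1}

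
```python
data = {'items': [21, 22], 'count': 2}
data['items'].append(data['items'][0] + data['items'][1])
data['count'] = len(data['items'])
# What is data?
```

After line 1: data = {'items': [21, 22], 'count': 2}
After line 2 (append 21 + 22 = 43): data = {'items': [21, 22, 43], 'count': 2}
After line 3 (count = len(items) = 3): data = {'items': [21, 22, 43], 'count': 3}

{'items': [21, 22, 43], 'count': 3}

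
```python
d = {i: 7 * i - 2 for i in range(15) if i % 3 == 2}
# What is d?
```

{2: 12, 5: 33, 8: 54, 11: 75, 14: 96}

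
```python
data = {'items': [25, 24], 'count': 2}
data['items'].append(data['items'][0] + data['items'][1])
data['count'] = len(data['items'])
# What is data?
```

After line 1: data = {'items': [25, 24], 'count': 2}
After line 2 (append 25 + 24 = 49): data = {'items': [25, 24, 49], 'count': 2}
After line 3 (count = len(items) = 3): data = {'items': [25, 24, 49], 'count': 3}

{'items': [25, 24, 49], 'count': 3}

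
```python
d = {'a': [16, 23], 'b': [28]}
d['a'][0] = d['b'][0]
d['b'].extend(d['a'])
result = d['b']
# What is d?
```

After line 1: d = {'a': [16, 23], 'b': [28]}
After line 2 (a[0] = b[0] = 28): d = {'a': [28, 23], 'b': [28]}
After line 3 (b.extend(a) appends [28, 23]): d = {'a': [28, 23], 'b': [28, 28, 23]}
After line 4: result = d['b'] = [28, 28, 23]

{'a': [28, 23], 'b': [28, 28, 23]}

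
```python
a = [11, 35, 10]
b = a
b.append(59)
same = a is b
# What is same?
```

After line 1: a = [11, 35, 10]
After line 2 (b = a is an alias, same object): a = [11, 35, 10], b = [11, 35, 10]
After line 3 (b.append mutates the shared list): a = [11, 35, 10, 59], b = [11, 35, 10, 59]
After line 4 (same = a is b; same object -> True): same = True

True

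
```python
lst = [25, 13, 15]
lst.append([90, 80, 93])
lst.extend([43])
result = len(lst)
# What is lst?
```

After line 1: lst = [25, 13, 15]
After line 2 (append adds [90, 80, 93] as single element): lst = [25, 13, 15, [90, 80, 93]]
After line 3 (extend unpacks [43], adds 43): lst = [25, 13, 15, [90, 80, 93], 43]
After line 4: result = len(lst) = 5

[25, 13, 15, [90, 80, 93], 43]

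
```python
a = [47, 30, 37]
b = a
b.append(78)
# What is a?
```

After line 1: a = [47, 30, 37]
After line 2 (b = a is an alias, same object): a = [47, 30, 37], b = [47, 30, 37]
After line 3 (b.append mutates the shared list): a = [47, 30, 37, 78], b = [47, 30, 37, 78]

[47, 30, 37, 78]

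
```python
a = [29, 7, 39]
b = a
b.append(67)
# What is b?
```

After line 1: a = [29, 7, 39]
After line 2 (b = a is an alias, same object): a = [29, 7, 39], b = [29, 7, 39]
After line 3 (b.append mutates the shared list): a = [29, 7, 39, 67], b = [29, 7, 39, 67]

[29, 7, 39, 67]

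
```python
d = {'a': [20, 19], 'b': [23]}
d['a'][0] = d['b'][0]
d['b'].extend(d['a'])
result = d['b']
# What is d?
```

After line 1: d = {'a': [20, 19], 'b': [23]}
After line 2 (a[0] = b[0] = 23): d = {'a': [23, 19], 'b': [23]}
After line 3 (b.extend(a) appends [23, 19]): d = {'a': [23, 19], 'b': [23, 23, 19]}
After line 4: result = d['b'] = [23, 23, 19]

{'a': [23, 19], 'b': [23, 23, 19]}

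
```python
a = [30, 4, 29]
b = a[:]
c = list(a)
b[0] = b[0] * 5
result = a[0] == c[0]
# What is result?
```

After line 1: a = [30, 4, 29]
After line 2 (b = a[:], copy): a = [30, 4, 29], b = [30, 4, 29]
After line 3 (c = list(a) is a copy, new object): c = [30, 4, 29]
After line 4 (b[0] = 30 * 5 = 150; only b mutates (copy)): a = [30, 4, 29], b = [150, 4, 29], c = [30, 4, 29]
After line 5 (a[0] = 30, c[0] = 30; result = True)

True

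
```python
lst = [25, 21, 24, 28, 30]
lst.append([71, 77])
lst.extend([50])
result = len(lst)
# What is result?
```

After line 1: lst = [25, 21, 24, 28, 30]
After line 2 (append adds [71, 77] as single element): lst = [25, 21, 24, 28, 30, [71, 77]]
After line 3 (extend unpacks [50], adds 50): lst = [25, 21, 24, 28, 30, [71, 77], 50]
After line 4: result = len(lst) = 7

7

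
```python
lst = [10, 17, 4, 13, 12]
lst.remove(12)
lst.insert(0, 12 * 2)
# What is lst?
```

After line 1: lst = [10, 17, 4, 13, 12]
After line 2 (remove first 12): lst = [10, 17, 4, 13]
After line 3 (insert 24 at index 0): lst = [24, 10, 17, 4, 13]

[24, 10, 17, 4, 13]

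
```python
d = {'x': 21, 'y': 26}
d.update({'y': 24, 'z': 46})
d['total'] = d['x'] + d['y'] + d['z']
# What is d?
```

After line 1: d = {'x': 21, 'y': 26}
After line 2 (y overwritten, z added): d = {'x': 21, 'y': 24, 'z': 46}
After line 3 (total = 21 + 24 + 46 = 91): d = {'x': 21, 'y': 24, 'z': 46, 'total': 91}

{'x': 21, 'y': 24, 'z': 46, 'total': 91}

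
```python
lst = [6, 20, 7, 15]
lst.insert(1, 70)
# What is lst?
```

[6, 70, 20, 7, 15]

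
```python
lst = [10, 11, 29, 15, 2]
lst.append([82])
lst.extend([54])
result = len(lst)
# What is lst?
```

After line 1: lst = [10, 11, 29, 15, 2]
After line 2 (append adds [82] as single element): lst = [10, 11, 29, 15, 2, [82]]
After line 3 (extend unpacks [54], adds 54): lst = [10, 11, 29, 15, 2, [82], 54]
After line 4: result = len(lst) = 7

[10, 11, 29, 15, 2, [82], 54]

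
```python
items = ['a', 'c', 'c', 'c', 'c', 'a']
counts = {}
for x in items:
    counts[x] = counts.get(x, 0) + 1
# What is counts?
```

Initial: counts = {}, items = ['a', 'c', 'c', 'c', 'c', 'a']
See 'a': counts = {'a': 1}
See 'c': counts = {'a': 1, 'c': 1}
See 'c': counts = {'a': 1, 'c': 2}
See 'c': counts = {'a': 1, 'c': 3}
See 'c': counts = {'a': 1, 'c': 4}
See 'a': counts = {'a': 2, 'c': 4}

{'a': 2, 'c': 4}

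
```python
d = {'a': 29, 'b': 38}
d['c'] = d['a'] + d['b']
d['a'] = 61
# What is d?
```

After line 1: d = {'a': 29, 'b': 38}
After line 2 (d['c'] = 29 + 38): d = {'a': 29, 'b': 38, 'c': 67}
After line 3: d = {'a': 61, 'b': 38, 'c': 67}

{'a': 61, 'b': 38, 'c': 67}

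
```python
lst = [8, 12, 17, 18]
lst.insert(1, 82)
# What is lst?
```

[8, 82, 12, 17, 18]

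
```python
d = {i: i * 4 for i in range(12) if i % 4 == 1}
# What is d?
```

{1: 4, 5: 20, 9: 36}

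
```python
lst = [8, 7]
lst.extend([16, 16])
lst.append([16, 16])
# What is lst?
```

After line 1: lst = [8, 7]
After line 2 (extend unpacks [16, 16]): lst = [8, 7, 16, 16]
After line 3 (append adds [16, 16] as single element): lst = [8, 7, 16, 16, [16, 16]]

[8, 7, 16, 16, [16, 16]]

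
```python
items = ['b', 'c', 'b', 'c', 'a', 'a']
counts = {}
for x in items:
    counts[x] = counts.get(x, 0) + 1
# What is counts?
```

Initial: counts = {}, items = ['b', 'c', 'b', 'c', 'a', 'a']
See 'b': counts = {'b': 1}
See 'c': counts = {'b': 1, 'c': 1}
See 'b': counts = {'b': 2, 'c': 1}
See 'c': counts = {'b': 2, 'c': 2}
See 'a': counts = {'b': 2, 'c': 2, 'a': 1}
See 'a': counts = {'b': 2, 'c': 2, 'a': 2}

{'b': 2, 'c': 2, 'a': 2}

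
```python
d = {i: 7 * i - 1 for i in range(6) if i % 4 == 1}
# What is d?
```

{1: 6, 5: 34}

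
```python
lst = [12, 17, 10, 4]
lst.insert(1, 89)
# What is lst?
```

[12, 89, 17, 10, 4]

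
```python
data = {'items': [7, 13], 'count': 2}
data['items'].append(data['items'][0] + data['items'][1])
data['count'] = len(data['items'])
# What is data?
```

After line 1: data = {'items': [7, 13], 'count': 2}
After line 2 (append 7 + 13 = 20): data = {'items': [7, 13, 20], 'count': 2}
After line 3 (count = len(items) = 3): data = {'items': [7, 13, 20], 'count': 3}

{'items': [7, 13, 20], 'count': 3}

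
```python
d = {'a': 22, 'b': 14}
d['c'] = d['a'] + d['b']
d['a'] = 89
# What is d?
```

After line 1: d = {'a': 22, 'b': 14}
After line 2 (d['c'] = 22 + 14): d = {'a': 22, 'b': 14, 'c': 36}
After line 3: d = {'a': 89, 'b': 14, 'c': 36}

{'a': 89, 'b': 14, 'c': 36}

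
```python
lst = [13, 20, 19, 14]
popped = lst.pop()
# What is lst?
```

[13, 20, 19]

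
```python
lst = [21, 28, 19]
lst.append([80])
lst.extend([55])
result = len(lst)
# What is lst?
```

After line 1: lst = [21, 28, 19]
After line 2 (append adds [80] as single element): lst = [21, 28, 19, [80]]
After line 3 (extend unpacks [55], adds 55): lst = [21, 28, 19, [80], 55]
After line 4: result = len(lst) = 5

[21, 28, 19, [80], 55]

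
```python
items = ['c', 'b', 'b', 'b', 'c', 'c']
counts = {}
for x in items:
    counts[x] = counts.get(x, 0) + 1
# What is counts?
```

Initial: counts = {}, items = ['c', 'b', 'b', 'b', 'c', 'c']
See 'c': counts = {'c': 1}
See 'b': counts = {'c': 1, 'b': 1}
See 'b': counts = {'c': 1, 'b': 2}
See 'b': counts = {'c': 1, 'b': 3}
See 'c': counts = {'c': 2, 'b': 3}
See 'c': counts = {'c': 3, 'b': 3}

{'c': 3, 'b': 3}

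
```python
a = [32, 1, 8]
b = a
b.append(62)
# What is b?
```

After line 1: a = [32, 1, 8]
After line 2 (b = a is an alias, same object): a = [32, 1, 8], b = [32, 1, 8]
After line 3 (b.append mutates the shared list): a = [32, 1, 8, 62], b = [32, 1, 8, 62]

[32, 1, 8, 62]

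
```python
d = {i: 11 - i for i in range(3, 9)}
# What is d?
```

{3: 8, 4: 7, 5: 6, 6: 5, 7: 4, 8: 3}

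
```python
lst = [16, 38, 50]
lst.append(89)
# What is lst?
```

[16, 38, 50, 89]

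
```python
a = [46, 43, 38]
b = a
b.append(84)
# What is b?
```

After line 1: a = [46, 43, 38]
After line 2 (b = a is an alias, same object): a = [46, 43, 38], b = [46, 43, 38]
After line 3 (b.append mutates the shared list): a = [46, 43, 38, 84], b = [46, 43, 38, 84]

[46, 43, 38, 84]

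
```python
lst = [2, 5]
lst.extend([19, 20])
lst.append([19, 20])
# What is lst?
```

After line 1: lst = [2, 5]
After line 2 (extend unpacks [19, 20]): lst = [2, 5, 19, 20]
After line 3 (append adds [19, 20] as single element): lst = [2, 5, 19, 20, [19, 20]]

[2, 5, 19, 20, [19, 20]]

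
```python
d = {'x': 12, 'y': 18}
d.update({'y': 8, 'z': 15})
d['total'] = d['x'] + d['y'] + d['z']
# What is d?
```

After line 1: d = {'x': 12, 'y': 18}
After line 2 (y overwritten, z added): d = {'x': 12, 'y': 8, 'z': 15}
After line 3 (total = 12 + 8 + 15 = 35): d = {'x': 12, 'y': 8, 'z': 15, 'total': 35}

{'x': 12, 'y': 8, 'z': 15, 'total': 35}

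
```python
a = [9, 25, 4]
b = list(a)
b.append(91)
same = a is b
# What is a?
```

After line 1: a = [9, 25, 4]
After line 2 (b = list(a) is a shallow copy, new object): a = [9, 25, 4], b = [9, 25, 4]
After line 3 (append only mutates b): a = [9, 25, 4], b = [9, 25, 4, 91]
After line 4 (same = a is b; different objects -> False): same = False

[9, 25, 4]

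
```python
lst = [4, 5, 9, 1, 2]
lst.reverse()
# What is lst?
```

[2, 1, 9, 5, 4]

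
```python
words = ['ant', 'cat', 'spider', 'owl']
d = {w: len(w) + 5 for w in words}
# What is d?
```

{'ant': 8, 'cat': 8, 'spider': 11, 'owl': 8}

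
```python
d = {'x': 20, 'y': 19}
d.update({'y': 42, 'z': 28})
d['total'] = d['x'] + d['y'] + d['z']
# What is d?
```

After line 1: d = {'x': 20, 'y': 19}
After line 2 (y overwritten, z added): d = {'x': 20, 'y': 42, 'z': 28}
After line 3 (total = 20 + 42 + 28 = 90): d = {'x': 20, 'y': 42, 'z': 28, 'total': 90}

{'x': 20, 'y': 42, 'z': 28, 'total': 90}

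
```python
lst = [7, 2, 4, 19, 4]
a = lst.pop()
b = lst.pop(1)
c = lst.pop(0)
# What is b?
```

After line 1: lst = [7, 2, 4, 19, 4]
After line 2 (pop() -> a = 4): lst = [7, 2, 4, 19]
After line 3 (pop(1) -> b = 2): lst = [7, 4, 19]
After line 4 (pop(0) -> c = 7): lst = [4, 19]

2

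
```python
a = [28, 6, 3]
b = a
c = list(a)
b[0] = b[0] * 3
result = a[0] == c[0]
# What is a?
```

After line 1: a = [28, 6, 3]
After line 2 (b = a, alias): a = [28, 6, 3], b = [28, 6, 3]
After line 3 (c = list(a) is a copy, new object): c = [28, 6, 3]
After line 4 (b[0] = 28 * 3 = 84; mutates shared a/b): a = b = [84, 6, 3], c = [28, 6, 3]
After line 5 (a[0] = 84, c[0] = 28; result = False)

[84, 6, 3]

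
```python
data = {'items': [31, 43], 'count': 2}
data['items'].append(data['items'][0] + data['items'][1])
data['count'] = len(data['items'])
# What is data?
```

After line 1: data = {'items': [31, 43], 'count': 2}
After line 2 (append 31 + 43 = 74): data = {'items': [31, 43, 74], 'count': 2}
After line 3 (count = len(items) = 3): data = {'items': [31, 43, 74], 'count': 3}

{'items': [31, 43, 74], 'count': 3}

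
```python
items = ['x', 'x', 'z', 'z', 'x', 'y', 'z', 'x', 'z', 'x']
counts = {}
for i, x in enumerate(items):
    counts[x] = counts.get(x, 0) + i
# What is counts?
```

Initial: counts = {}, items = ['x', 'x', 'z', 'z', 'x', 'y', 'z', 'x', 'z', 'x']
i=0, x='x': counts = {'x': 0}
i=1, x='x': counts = {'x': 1}
i=2, x='z': counts = {'x': 1, 'z': 2}
i=3, x='z': counts = {'x': 1, 'z': 5}
i=4, x='x': counts = {'x': 5, 'z': 5}
i=5, x='y': counts = {'x': 5, 'z': 5, 'y': 5}
i=6, x='z': counts = {'x': 5, 'z': 11, 'y': 5}
i=7, x='x': counts = {'x': 12, 'z': 11, 'y': 5}
i=8, x='z': counts = {'x': 12, 'z': 19, 'y': 5}
i=9, x='x': counts = {'x': 21, 'z': 19, 'y': 5}

{'x': 21, 'z': 19, 'y': 5}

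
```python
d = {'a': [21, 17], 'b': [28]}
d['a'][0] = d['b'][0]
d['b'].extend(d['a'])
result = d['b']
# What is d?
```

After line 1: d = {'a': [21, 17], 'b': [28]}
After line 2 (a[0] = b[0] = 28): d = {'a': [28, 17], 'b': [28]}
After line 3 (b.extend(a) appends [28, 17]): d = {'a': [28, 17], 'b': [28, 28, 17]}
After line 4: result = d['b'] = [28, 28, 17]

{'a': [28, 17], 'b': [28, 28, 17]}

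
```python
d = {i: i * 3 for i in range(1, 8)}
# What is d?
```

{1: 3, 2: 6, 3: 9, 4: 12, 5: 15, 6: 18, 7: 21}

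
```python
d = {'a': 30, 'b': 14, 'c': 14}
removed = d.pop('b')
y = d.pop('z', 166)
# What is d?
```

After line 1: d = {'a': 30, 'b': 14, 'c': 14}
After line 2 (pop 'b' returns 14): d = {'a': 30, 'c': 14}, removed = 14
After line 3 (pop 'z' missing, returns default 166): d = {'a': 30, 'c': 14}, y = 166

{'a': 30, 'c': 14}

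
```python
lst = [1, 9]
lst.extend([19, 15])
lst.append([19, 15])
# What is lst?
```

After line 1: lst = [1, 9]
After line 2 (extend unpacks [19, 15]): lst = [1, 9, 19, 15]
After line 3 (append adds [19, 15] as single element): lst = [1, 9, 19, 15, [19, 15]]

[1, 9, 19, 15, [19, 15]]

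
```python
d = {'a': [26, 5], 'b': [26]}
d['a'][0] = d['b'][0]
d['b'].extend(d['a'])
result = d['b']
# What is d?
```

After line 1: d = {'a': [26, 5], 'b': [26]}
After line 2 (a[0] = b[0] = 26): d = {'a': [26, 5], 'b': [26]}
After line 3 (b.extend(a) appends [26, 5]): d = {'a': [26, 5], 'b': [26, 26, 5]}
After line 4: result = d['b'] = [26, 26, 5]

{'a': [26, 5], 'b': [26, 26, 5]}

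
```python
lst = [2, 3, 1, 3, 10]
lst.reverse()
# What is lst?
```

[10, 3, 1, 3, 2]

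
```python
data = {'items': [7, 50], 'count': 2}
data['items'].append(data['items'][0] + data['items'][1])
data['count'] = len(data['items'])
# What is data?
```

After line 1: data = {'items': [7, 50], 'count': 2}
After line 2 (append 7 + 50 = 57): data = {'items': [7, 50, 57], 'count': 2}
After line 3 (count = len(items) = 3): data = {'items': [7, 50, 57], 'count': 3}

{'items': [7, 50, 57], 'count': 3}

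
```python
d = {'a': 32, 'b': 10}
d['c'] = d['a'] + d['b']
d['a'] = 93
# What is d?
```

After line 1: d = {'a': 32, 'b': 10}
After line 2 (d['c'] = 32 + 10): d = {'a': 32, 'b': 10, 'c': 42}
After line 3: d = {'a': 93, 'b': 10, 'c': 42}

{'a': 93, 'b': 10, 'c': 42}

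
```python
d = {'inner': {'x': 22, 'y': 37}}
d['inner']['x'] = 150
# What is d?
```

After line 1: d = {'inner': {'x': 22, 'y': 37}}
After line 2 (inner x overwritten): d = {'inner': {'x': 150, 'y': 37}}

{'inner': {'x': 150, 'y': 37}}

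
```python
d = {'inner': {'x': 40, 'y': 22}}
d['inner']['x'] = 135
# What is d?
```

After line 1: d = {'inner': {'x': 40, 'y': 22}}
After line 2 (inner x overwritten): d = {'inner': {'x': 135, 'y': 22}}

{'inner': {'x': 135, 'y': 22}}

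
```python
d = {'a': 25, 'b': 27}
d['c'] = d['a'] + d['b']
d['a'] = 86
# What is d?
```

After line 1: d = {'a': 25, 'b': 27}
After line 2 (d['c'] = 25 + 27): d = {'a': 25, 'b': 27, 'c': 52}
After line 3: d = {'a': 86, 'b': 27, 'c': 52}

{'a': 86, 'b': 27, 'c': 52}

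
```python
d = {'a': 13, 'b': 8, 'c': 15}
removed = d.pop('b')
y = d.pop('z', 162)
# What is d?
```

After line 1: d = {'a': 13, 'b': 8, 'c': 15}
After line 2 (pop 'b' returns 8): d = {'a': 13, 'c': 15}, removed = 8
After line 3 (pop 'z' missing, returns default 162): d = {'a': 13, 'c': 15}, y = 162

{'a': 13, 'c': 15}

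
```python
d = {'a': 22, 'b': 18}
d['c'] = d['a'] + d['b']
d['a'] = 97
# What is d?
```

After line 1: d = {'a': 22, 'b': 18}
After line 2 (d['c'] = 22 + 18): d = {'a': 22, 'b': 18, 'c': 40}
After line 3: d = {'a': 97, 'b': 18, 'c': 40}

{'a': 97, 'b': 18, 'c': 40}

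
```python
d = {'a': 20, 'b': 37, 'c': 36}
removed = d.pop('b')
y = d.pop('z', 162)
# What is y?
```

After line 1: d = {'a': 20, 'b': 37, 'c': 36}
After line 2 (pop 'b' returns 37): d = {'a': 20, 'c': 36}, removed = 37
After line 3 (pop 'z' missing, returns default 162): d = {'a': 20, 'c': 36}, y = 162

162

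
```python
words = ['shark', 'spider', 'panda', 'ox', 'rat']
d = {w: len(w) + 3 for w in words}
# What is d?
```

{'shark': 8, 'spider': 9, 'panda': 8, 'ox': 5, 'rat': 6}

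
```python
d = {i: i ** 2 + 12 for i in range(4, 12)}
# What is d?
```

{4: 28, 5: 37, 6: 48, 7: 61, 8: 76, 9: 93, 10: 112, 11: 133}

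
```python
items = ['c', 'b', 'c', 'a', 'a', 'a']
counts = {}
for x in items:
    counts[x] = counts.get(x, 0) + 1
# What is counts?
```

Initial: counts = {}, items = ['c', 'b', 'c', 'a', 'a', 'a']
See 'c': counts = {'c': 1}
See 'b': counts = {'c': 1, 'b': 1}
See 'c': counts = {'c': 2, 'b': 1}
See 'a': counts = {'c': 2, 'b': 1, 'a': 1}
See 'a': counts = {'c': 2, 'b': 1, 'a': 2}
See 'a': counts = {'c': 2, 'b': 1, 'a': 3}

{'c': 2, 'b': 1, 'a': 3}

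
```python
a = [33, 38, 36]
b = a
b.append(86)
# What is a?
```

After line 1: a = [33, 38, 36]
After line 2 (b = a is an alias, same object): a = [33, 38, 36], b = [33, 38, 36]
After line 3 (b.append mutates the shared list): a = [33, 38, 36, 86], b = [33, 38, 36, 86]

[33, 38, 36, 86]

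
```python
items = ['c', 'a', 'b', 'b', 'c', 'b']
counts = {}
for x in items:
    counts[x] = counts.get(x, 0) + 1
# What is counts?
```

Initial: counts = {}, items = ['c', 'a', 'b', 'b', 'c', 'b']
See 'c': counts = {'c': 1}
See 'a': counts = {'c': 1, 'a': 1}
See 'b': counts = {'c': 1, 'a': 1, 'b': 1}
See 'b': counts = {'c': 1, 'a': 1, 'b': 2}
See 'c': counts = {'c': 2, 'a': 1, 'b': 2}
See 'b': counts = {'c': 2, 'a': 1, 'b': 3}

{'c': 2, 'a': 1, 'b': 3}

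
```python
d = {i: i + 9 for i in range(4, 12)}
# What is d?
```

{4: 13, 5: 14, 6: 15, 7: 16, 8: 17, 9: 18, 10: 19, 11: 20}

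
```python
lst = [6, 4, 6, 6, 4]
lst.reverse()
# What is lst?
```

[4, 6, 6, 4, 6]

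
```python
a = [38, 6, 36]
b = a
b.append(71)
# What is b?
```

After line 1: a = [38, 6, 36]
After line 2 (b = a is an alias, same object): a = [38, 6, 36], b = [38, 6, 36]
After line 3 (b.append mutates the shared list): a = [38, 6, 36, 71], b = [38, 6, 36, 71]

[38, 6, 36, 71]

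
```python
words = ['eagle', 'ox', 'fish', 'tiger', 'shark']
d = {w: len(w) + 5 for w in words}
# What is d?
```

{'eagle': 10, 'ox': 7, 'fish': 9, 'tiger': 10, 'shark': 10}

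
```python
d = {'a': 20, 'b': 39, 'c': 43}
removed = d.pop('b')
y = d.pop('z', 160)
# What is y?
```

After line 1: d = {'a': 20, 'b': 39, 'c': 43}
After line 2 (pop 'b' returns 39): d = {'a': 20, 'c': 43}, removed = 39
After line 3 (pop 'z' missing, returns default 160): d = {'a': 20, 'c': 43}, y = 160

160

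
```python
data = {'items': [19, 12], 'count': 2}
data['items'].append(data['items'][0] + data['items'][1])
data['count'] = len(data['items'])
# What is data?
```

After line 1: data = {'items': [19, 12], 'count': 2}
After line 2 (append 19 + 12 = 31): data = {'items': [19, 12, 31], 'count': 2}
After line 3 (count = len(items) = 3): data = {'items': [19, 12, 31], 'count': 3}

{'items': [19, 12, 31], 'count': 3}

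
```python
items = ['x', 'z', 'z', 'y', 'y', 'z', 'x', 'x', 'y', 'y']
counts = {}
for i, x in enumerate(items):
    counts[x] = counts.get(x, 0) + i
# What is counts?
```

Initial: counts = {}, items = ['x', 'z', 'z', 'y', 'y', 'z', 'x', 'x', 'y', 'y']
i=0, x='x': counts = {'x': 0}
i=1, x='z': counts = {'x': 0, 'z': 1}
i=2, x='z': counts = {'x': 0, 'z': 3}
i=3, x='y': counts = {'x': 0, 'z': 3, 'y': 3}
i=4, x='y': counts = {'x': 0, 'z': 3, 'y': 7}
i=5, x='z': counts = {'x': 0, 'z': 8, 'y': 7}
i=6, x='x': counts = {'x': 6, 'z': 8, 'y': 7}
i=7, x='x': counts = {'x': 13, 'z': 8, 'y': 7}
i=8, x='y': counts = {'x': 13, 'z': 8, 'y': 15}
i=9, x='y': counts = {'x': 13, 'z': 8, 'y': 24}

{'x': 13, 'z': 8, 'y': 24}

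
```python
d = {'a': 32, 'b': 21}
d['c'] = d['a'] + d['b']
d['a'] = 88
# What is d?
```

After line 1: d = {'a': 32, 'b': 21}
After line 2 (d['c'] = 32 + 21): d = {'a': 32, 'b': 21, 'c': 53}
After line 3: d = {'a': 88, 'b': 21, 'c': 53}

{'a': 88, 'b': 21, 'c': 53}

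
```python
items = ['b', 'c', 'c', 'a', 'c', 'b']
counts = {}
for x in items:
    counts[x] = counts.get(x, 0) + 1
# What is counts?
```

Initial: counts = {}, items = ['b', 'c', 'c', 'a', 'c', 'b']
See 'b': counts = {'b': 1}
See 'c': counts = {'b': 1, 'c': 1}
See 'c': counts = {'b': 1, 'c': 2}
See 'a': counts = {'b': 1, 'c': 2, 'a': 1}
See 'c': counts = {'b': 1, 'c': 3, 'a': 1}
See 'b': counts = {'b': 2, 'c': 3, 'a': 1}

{'b': 2, 'c': 3, 'a': 1}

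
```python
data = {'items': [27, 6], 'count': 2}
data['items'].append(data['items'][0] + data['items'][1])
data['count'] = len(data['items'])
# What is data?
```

After line 1: data = {'items': [27, 6], 'count': 2}
After line 2 (append 27 + 6 = 33): data = {'items': [27, 6, 33], 'count': 2}
After line 3 (count = len(items) = 3): data = {'items': [27, 6, 33], 'count': 3}

{'items': [27, 6, 33], 'count': 3}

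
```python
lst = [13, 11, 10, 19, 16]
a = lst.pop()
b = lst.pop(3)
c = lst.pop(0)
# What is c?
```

After line 1: lst = [13, 11, 10, 19, 16]
After line 2 (pop() -> a = 16): lst = [13, 11, 10, 19]
After line 3 (pop(3) -> b = 19): lst = [13, 11, 10]
After line 4 (pop(0) -> c = 13): lst = [11, 10]

13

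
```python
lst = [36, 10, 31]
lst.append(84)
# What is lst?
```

[36, 10, 31, 84]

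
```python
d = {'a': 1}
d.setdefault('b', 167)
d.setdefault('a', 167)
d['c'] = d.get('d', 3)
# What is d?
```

After line 1: d = {'a': 1}
After line 2 (setdefault adds 'b'=167): d = {'a': 1, 'b': 167}
After line 3 (setdefault 'a' no-op, already exists): d = {'a': 1, 'b': 167}
After line 4 (get('d', 3) returns default since 'd' not in d): d = {'a': 1, 'b': 167, 'c': 3}

{'a': 1, 'b': 167, 'c': 3}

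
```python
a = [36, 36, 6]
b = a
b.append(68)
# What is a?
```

After line 1: a = [36, 36, 6]
After line 2 (b = a is an alias, same object): a = [36, 36, 6], b = [36, 36, 6]
After line 3 (b.append mutates the shared list): a = [36, 36, 6, 68], b = [36, 36, 6, 68]

[36, 36, 6, 68]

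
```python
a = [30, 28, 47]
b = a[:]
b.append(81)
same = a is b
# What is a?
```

After line 1: a = [30, 28, 47]
After line 2 (b = a[:] is a shallow copy, new object): a = [30, 28, 47], b = [30, 28, 47]
After line 3 (append only mutates b): a = [30, 28, 47], b = [30, 28, 47, 81]
After line 4 (same = a is b; different objects -> False): same = False

[30, 28, 47]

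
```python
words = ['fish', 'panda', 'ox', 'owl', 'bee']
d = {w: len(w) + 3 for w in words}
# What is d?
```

{'fish': 7, 'panda': 8, 'ox': 5, 'owl': 6, 'bee': 6}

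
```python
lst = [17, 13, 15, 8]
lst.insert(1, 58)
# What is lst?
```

[17, 58, 13, 15, 8]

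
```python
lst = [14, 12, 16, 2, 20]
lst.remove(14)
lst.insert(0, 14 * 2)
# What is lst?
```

After line 1: lst = [14, 12, 16, 2, 20]
After line 2 (remove first 14): lst = [12, 16, 2, 20]
After line 3 (insert 28 at index 0): lst = [28, 12, 16, 2, 20]

[28, 12, 16, 2, 20]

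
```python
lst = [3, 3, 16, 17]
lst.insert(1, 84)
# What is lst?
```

[3, 84, 3, 16, 17]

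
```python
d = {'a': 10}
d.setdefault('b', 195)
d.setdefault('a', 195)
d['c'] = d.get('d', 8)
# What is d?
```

After line 1: d = {'a': 10}
After line 2 (setdefault adds 'b'=195): d = {'a': 10, 'b': 195}
After line 3 (setdefault 'a' no-op, already exists): d = {'a': 10, 'b': 195}
After line 4 (get('d', 8) returns default since 'd' not in d): d = {'a': 10, 'b': 195, 'c': 8}

{'a': 10, 'b': 195, 'c': 8}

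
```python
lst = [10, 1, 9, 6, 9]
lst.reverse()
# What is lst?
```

[9, 6, 9, 1, 10]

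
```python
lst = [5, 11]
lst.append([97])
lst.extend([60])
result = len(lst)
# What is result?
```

After line 1: lst = [5, 11]
After line 2 (append adds [97] as single element): lst = [5, 11, [97]]
After line 3 (extend unpacks [60], adds 60): lst = [5, 11, [97], 60]
After line 4: result = len(lst) = 4

4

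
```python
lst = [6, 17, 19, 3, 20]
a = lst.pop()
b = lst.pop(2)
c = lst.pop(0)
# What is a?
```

After line 1: lst = [6, 17, 19, 3, 20]
After line 2 (pop() -> a = 20): lst = [6, 17, 19, 3]
After line 3 (pop(2) -> b = 19): lst = [6, 17, 3]
After line 4 (pop(0) -> c = 6): lst = [17, 3]

20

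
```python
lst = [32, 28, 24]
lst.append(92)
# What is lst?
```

[32, 28, 24, 92]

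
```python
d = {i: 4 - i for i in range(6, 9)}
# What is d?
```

{6: -2, 7: -3, 8: -4}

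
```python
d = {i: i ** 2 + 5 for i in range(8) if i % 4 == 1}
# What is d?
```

{1: 6, 5: 30}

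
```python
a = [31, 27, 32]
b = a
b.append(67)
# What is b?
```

After line 1: a = [31, 27, 32]
After line 2 (b = a is an alias, same object): a = [31, 27, 32], b = [31, 27, 32]
After line 3 (b.append mutates the shared list): a = [31, 27, 32, 67], b = [31, 27, 32, 67]

[31, 27, 32, 67]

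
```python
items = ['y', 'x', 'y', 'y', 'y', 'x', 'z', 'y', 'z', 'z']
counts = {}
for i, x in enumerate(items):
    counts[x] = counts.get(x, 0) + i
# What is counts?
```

Initial: counts = {}, items = ['y', 'x', 'y', 'y', 'y', 'x', 'z', 'y', 'z', 'z']
i=0, x='y': counts = {'y': 0}
i=1, x='x': counts = {'y': 0, 'x': 1}
i=2, x='y': counts = {'y': 2, 'x': 1}
i=3, x='y': counts = {'y': 5, 'x': 1}
i=4, x='y': counts = {'y': 9, 'x': 1}
i=5, x='x': counts = {'y': 9, 'x': 6}
i=6, x='z': counts = {'y': 9, 'x': 6, 'z': 6}
i=7, x='y': counts = {'y': 16, 'x': 6, 'z': 6}
i=8, x='z': counts = {'y': 16, 'x': 6, 'z': 14}
i=9, x='z': counts = {'y': 16, 'x': 6, 'z': 23}

{'y': 16, 'x': 6, 'z': 23}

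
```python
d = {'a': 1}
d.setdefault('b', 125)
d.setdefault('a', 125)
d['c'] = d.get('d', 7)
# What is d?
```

After line 1: d = {'a': 1}
After line 2 (setdefault adds 'b'=125): d = {'a': 1, 'b': 125}
After line 3 (setdefault 'a' no-op, already exists): d = {'a': 1, 'b': 125}
After line 4 (get('d', 7) returns default since 'd' not in d): d = {'a': 1, 'b': 125, 'c': 7}

{'a': 1, 'b': 125, 'c': 7}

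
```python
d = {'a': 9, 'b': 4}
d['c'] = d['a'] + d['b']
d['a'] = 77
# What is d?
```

After line 1: d = {'a': 9, 'b': 4}
After line 2 (d['c'] = 9 + 4): d = {'a': 9, 'b': 4, 'c': 13}
After line 3: d = {'a': 77, 'b': 4, 'c': 13}

{'a': 77, 'b': 4, 'c': 13}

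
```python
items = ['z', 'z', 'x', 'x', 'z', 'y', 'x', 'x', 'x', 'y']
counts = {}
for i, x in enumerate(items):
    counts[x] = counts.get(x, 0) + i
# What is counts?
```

Initial: counts = {}, items = ['z', 'z', 'x', 'x', 'z', 'y', 'x', 'x', 'x', 'y']
i=0, x='z': counts = {'z': 0}
i=1, x='z': counts = {'z': 1}
i=2, x='x': counts = {'z': 1, 'x': 2}
i=3, x='x': counts = {'z': 1, 'x': 5}
i=4, x='z': counts = {'z': 5, 'x': 5}
i=5, x='y': counts = {'z': 5, 'x': 5, 'y': 5}
i=6, x='x': counts = {'z': 5, 'x': 11, 'y': 5}
i=7, x='x': counts = {'z': 5, 'x': 18, 'y': 5}
i=8, x='x': counts = {'z': 5, 'x': 26, 'y': 5}
i=9, x='y': counts = {'z': 5, 'x': 26, 'y': 14}

{'z': 5, 'x': 26, 'y': 14}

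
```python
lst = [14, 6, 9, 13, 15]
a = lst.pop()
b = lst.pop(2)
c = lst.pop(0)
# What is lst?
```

After line 1: lst = [14, 6, 9, 13, 15]
After line 2 (pop() -> a = 15): lst = [14, 6, 9, 13]
After line 3 (pop(2) -> b = 9): lst = [14, 6, 13]
After line 4 (pop(0) -> c = 14): lst = [6, 13]

[6, 13]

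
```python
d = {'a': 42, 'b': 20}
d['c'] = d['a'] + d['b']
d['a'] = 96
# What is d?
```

After line 1: d = {'a': 42, 'b': 20}
After line 2 (d['c'] = 42 + 20): d = {'a': 42, 'b': 20, 'c': 62}
After line 3: d = {'a': 96, 'b': 20, 'c': 62}

{'a': 96, 'b': 20, 'c': 62}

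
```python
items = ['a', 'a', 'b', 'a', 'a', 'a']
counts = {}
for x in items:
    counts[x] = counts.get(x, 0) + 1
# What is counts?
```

Initial: counts = {}, items = ['a', 'a', 'b', 'a', 'a', 'a']
See 'a': counts = {'a': 1}
See 'a': counts = {'a': 2}
See 'b': counts = {'a': 2, 'b': 1}
See 'a': counts = {'a': 3, 'b': 1}
See 'a': counts = {'a': 4, 'b': 1}
See 'a': counts = {'a': 5, 'b': 1}

{'a': 5, 'b': 1}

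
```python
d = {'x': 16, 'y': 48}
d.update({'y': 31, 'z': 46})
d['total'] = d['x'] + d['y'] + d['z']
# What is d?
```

After line 1: d = {'x': 16, 'y': 48}
After line 2 (y overwritten, z added): d = {'x': 16, 'y': 31, 'z': 46}
After line 3 (total = 16 + 31 + 46 = 93): d = {'x': 16, 'y': 31, 'z': 46, 'total': 93}

{'x': 16, 'y': 31, 'z': 46, 'total': 93}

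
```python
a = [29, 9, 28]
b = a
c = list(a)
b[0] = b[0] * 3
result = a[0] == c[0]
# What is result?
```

After line 1: a = [29, 9, 28]
After line 2 (b = a, alias): a = [29, 9, 28], b = [29, 9, 28]
After line 3 (c = list(a) is a copy, new object): c = [29, 9, 28]
After line 4 (b[0] = 29 * 3 = 87; mutates shared a/b): a = b = [87, 9, 28], c = [29, 9, 28]
After line 5 (a[0] = 87, c[0] = 29; result = False)

False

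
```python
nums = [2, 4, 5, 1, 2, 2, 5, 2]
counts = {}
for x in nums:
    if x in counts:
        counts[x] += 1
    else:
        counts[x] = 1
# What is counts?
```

Initial: counts = {}, nums = [2, 4, 5, 1, 2, 2, 5, 2]
See 2: counts = {2: 1}
See 4: counts = {2: 1, 4: 1}
See 5: counts = {2: 1, 4: 1, 5: 1}
See 1: counts = {2: 1, 4: 1, 5: 1, 1: 1}
See 2: counts = {2: 2, 4: 1, 5: 1, 1: 1}
See 2: counts = {2: 3, 4: 1, 5: 1, 1: 1}
See 5: counts = {2: 3, 4: 1, 5: 2, 1: 1}
See 2: counts = {2: 4, 4: 1, 5: 2, 1: 1}

{2: 4, 4: 1, 5: 2, 1: 1}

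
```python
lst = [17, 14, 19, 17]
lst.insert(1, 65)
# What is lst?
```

[17, 65, 14, 19, 17]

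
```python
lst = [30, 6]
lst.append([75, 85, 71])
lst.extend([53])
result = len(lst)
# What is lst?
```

After line 1: lst = [30, 6]
After line 2 (append adds [75, 85, 71] as single element): lst = [30, 6, [75, 85, 71]]
After line 3 (extend unpacks [53], adds 53): lst = [30, 6, [75, 85, 71], 53]
After line 4: result = len(lst) = 4

[30, 6, [75, 85, 71], 53]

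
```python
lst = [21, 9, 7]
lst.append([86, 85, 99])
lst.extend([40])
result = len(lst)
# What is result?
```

After line 1: lst = [21, 9, 7]
After line 2 (append adds [86, 85, 99] as single element): lst = [21, 9, 7, [86, 85, 99]]
After line 3 (extend unpacks [40], adds 40): lst = [21, 9, 7, [86, 85, 99], 40]
After line 4: result = len(lst) = 5

5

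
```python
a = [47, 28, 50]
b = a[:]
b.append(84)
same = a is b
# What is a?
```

After line 1: a = [47, 28, 50]
After line 2 (b = a[:] is a shallow copy, new object): a = [47, 28, 50], b = [47, 28, 50]
After line 3 (append only mutates b): a = [47, 28, 50], b = [47, 28, 50, 84]
After line 4 (same = a is b; different objects -> False): same = False

[47, 28, 50]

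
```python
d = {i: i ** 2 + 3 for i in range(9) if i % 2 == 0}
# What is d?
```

{0: 3, 2: 7, 4: 19, 6: 39, 8: 67}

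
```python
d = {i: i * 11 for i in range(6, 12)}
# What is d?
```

{6: 66, 7: 77, 8: 88, 9: 99, 10: 110, 11: 121}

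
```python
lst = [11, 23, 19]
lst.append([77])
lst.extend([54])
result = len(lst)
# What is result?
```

After line 1: lst = [11, 23, 19]
After line 2 (append adds [77] as single element): lst = [11, 23, 19, [77]]
After line 3 (extend unpacks [54], adds 54): lst = [11, 23, 19, [77], 54]
After line 4: result = len(lst) = 5

5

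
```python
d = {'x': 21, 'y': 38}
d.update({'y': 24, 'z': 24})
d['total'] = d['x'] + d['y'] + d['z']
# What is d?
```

After line 1: d = {'x': 21, 'y': 38}
After line 2 (y overwritten, z added): d = {'x': 21, 'y': 24, 'z': 24}
After line 3 (total = 21 + 24 + 24 = 69): d = {'x': 21, 'y': 24, 'z': 24, 'total': 69}

{'x': 21, 'y': 24, 'z': 24, 'total': 69}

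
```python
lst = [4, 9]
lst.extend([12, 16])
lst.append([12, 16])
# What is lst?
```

After line 1: lst = [4, 9]
After line 2 (extend unpacks [12, 16]): lst = [4, 9, 12, 16]
After line 3 (append adds [12, 16] as single element): lst = [4, 9, 12, 16, [12, 16]]

[4, 9, 12, 16, [12, 16]]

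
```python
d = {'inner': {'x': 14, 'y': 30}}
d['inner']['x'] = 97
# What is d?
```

After line 1: d = {'inner': {'x': 14, 'y': 30}}
After line 2 (inner x overwritten): d = {'inner': {'x': 97, 'y': 30}}

{'inner': {'x': 97, 'y': 30}}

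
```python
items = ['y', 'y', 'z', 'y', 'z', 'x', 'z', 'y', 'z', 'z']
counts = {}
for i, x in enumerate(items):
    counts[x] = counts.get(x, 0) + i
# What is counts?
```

Initial: counts = {}, items = ['y', 'y', 'z', 'y', 'z', 'x', 'z', 'y', 'z', 'z']
i=0, x='y': counts = {'y': 0}
i=1, x='y': counts = {'y': 1}
i=2, x='z': counts = {'y': 1, 'z': 2}
i=3, x='y': counts = {'y': 4, 'z': 2}
i=4, x='z': counts = {'y': 4, 'z': 6}
i=5, x='x': counts = {'y': 4, 'z': 6, 'x': 5}
i=6, x='z': counts = {'y': 4, 'z': 12, 'x': 5}
i=7, x='y': counts = {'y': 11, 'z': 12, 'x': 5}
i=8, x='z': counts = {'y': 11, 'z': 20, 'x': 5}
i=9, x='z': counts = {'y': 11, 'z': 29, 'x': 5}

{'y': 11, 'z': 29, 'x': 5}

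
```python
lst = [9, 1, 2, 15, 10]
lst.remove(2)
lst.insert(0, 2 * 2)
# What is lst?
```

After line 1: lst = [9, 1, 2, 15, 10]
After line 2 (remove first 2): lst = [9, 1, 15, 10]
After line 3 (insert 4 at index 0): lst = [4, 9, 1, 15, 10]

[4, 9, 1, 15, 10]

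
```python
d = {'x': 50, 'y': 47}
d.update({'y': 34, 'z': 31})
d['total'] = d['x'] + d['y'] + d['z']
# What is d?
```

After line 1: d = {'x': 50, 'y': 47}
After line 2 (y overwritten, z added): d = {'x': 50, 'y': 34, 'z': 31}
After line 3 (total = 50 + 34 + 31 = 115): d = {'x': 50, 'y': 34, 'z': 31, 'total': 115}

{'x': 50, 'y': 34, 'z': 31, 'total': 115}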